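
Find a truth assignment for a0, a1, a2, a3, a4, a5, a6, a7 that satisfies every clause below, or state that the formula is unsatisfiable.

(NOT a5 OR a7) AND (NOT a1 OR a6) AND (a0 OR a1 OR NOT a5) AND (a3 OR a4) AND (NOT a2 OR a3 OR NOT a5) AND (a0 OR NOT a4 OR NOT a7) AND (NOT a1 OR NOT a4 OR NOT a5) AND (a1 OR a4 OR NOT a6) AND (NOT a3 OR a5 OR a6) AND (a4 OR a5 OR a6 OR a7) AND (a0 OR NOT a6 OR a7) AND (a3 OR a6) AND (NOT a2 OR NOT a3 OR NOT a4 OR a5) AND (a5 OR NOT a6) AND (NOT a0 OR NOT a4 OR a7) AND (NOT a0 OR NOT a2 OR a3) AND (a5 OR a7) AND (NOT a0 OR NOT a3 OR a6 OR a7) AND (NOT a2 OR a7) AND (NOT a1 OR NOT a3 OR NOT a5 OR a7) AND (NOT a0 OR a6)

Set a0 = False.
Try a1 = False:
  (a0 OR a1 OR NOT a5) forces a5 = False.
  (a5 OR NOT a6) forces a6 = False.
  (NOT a3 OR a5 OR a6) forces a3 = False.
  clause (a3 OR a6) is falsified — backtrack.
So a1 = True.
  then (NOT a1 OR a6) forces a6 = True.
  then (a0 OR NOT a6 OR a7) forces a7 = True.
  then (a5 OR NOT a6) forces a5 = True.
  then (a0 OR NOT a4 OR NOT a7) forces a4 = False.
  then (a3 OR a4) forces a3 = True.
Set a2 = False.
All clauses satisfied.

a0=F, a1=T, a2=F, a3=T, a4=F, a5=T, a6=T, a7=T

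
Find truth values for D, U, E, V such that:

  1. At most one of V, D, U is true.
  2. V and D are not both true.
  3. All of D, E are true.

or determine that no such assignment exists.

D: True, U: False, E: True, V: False

  (1) {V, D, U}: 1 true — at most one ✓
  (2) V=F, D=T — not both ✓
  (3) {D, E}: all 2 true ✓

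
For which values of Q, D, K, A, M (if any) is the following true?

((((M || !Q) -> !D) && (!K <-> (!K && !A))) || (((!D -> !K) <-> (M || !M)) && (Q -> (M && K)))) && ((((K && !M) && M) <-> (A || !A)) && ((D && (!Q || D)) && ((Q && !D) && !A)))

The formula is unsatisfiable.

The conjunct ((K && !M) && M) <-> (A || !A) is unsatisfiable on its own:
  K=F, A=F, M=F: evaluates to False.
  K=F, A=F, M=T: evaluates to False.
  K=F, A=T, M=F: evaluates to False.
  K=F, A=T, M=T: evaluates to False.
  K=T, A=F, M=F: evaluates to False.
  K=T, A=F, M=T: evaluates to False.
  K=T, A=T, M=F: evaluates to False.
  K=T, A=T, M=T: evaluates to False.
So the whole conjunction is unsatisfiable.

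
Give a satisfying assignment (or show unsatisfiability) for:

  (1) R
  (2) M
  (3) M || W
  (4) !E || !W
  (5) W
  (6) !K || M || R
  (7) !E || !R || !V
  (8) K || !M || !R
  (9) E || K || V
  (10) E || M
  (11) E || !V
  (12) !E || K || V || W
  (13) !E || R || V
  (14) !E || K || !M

M=T, W=T, V=F, K=T, E=F, R=T

Unit clause (R) forces R = True.
Unit clause (M) forces M = True.
Unit clause (W) forces W = True.
In (K || !M || !R) only K is left, so K = True.
In (!E || !W) only !E is left, so E = False.
In (E || !V) only !V is left, so V = False.
All clauses satisfied.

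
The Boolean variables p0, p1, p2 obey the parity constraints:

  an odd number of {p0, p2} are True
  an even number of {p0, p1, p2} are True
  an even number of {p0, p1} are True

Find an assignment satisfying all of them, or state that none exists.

p0 = True, p1 = True, p2 = False

{p0, p2}: 1 true → odd ✓
{p0, p1, p2}: 2 true → even ✓
{p0, p1}: 2 true → even ✓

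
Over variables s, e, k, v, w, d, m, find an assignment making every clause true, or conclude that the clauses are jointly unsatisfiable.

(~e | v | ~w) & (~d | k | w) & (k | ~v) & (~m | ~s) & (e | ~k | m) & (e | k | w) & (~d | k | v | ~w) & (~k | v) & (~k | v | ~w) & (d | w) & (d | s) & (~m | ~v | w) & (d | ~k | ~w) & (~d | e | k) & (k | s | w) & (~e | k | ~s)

Set s = True.
  then (~m | ~s) forces m = False.
Set e = False.
  then (e | ~k | m) forces k = False.
  then (e | k | w) forces w = True.
  then (~d | e | k) forces d = False.
  then (k | ~v) forces v = False.
All clauses satisfied.

s = True; e = False; k = False; v = False; w = True; d = False; m = False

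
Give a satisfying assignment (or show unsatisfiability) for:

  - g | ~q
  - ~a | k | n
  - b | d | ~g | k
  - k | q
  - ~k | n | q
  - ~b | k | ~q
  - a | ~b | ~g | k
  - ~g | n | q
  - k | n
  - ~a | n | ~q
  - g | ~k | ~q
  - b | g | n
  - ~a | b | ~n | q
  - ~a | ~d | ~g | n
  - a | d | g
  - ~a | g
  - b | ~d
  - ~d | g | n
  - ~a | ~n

g: True, q: True, k: True, d: True, b: True, a: False, n: True

Set g = True.
Set q = True.
Set k = True.
Set d = True.
  then (b | ~d) forces b = True.
Try a = True:
  (~a | n | ~q) forces n = True.
  clause (~a | ~n) is falsified — backtrack.
So a = False.
Set n = True.
All clauses satisfied.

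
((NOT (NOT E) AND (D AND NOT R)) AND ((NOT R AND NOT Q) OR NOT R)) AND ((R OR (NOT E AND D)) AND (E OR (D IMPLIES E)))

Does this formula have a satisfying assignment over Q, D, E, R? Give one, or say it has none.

No satisfying assignment exists.

Case E = True: the formula simplifies to ((D AND NOT R) AND ((NOT R AND NOT Q) OR NOT R)) AND R.
  R = True: the conjunct NOT R is False.
  R = False: the conjunct R is False.
Case E = False: the conjunct NOT (NOT E) becomes NOT (NOT False) = False.
Both cases fail — unsatisfiable.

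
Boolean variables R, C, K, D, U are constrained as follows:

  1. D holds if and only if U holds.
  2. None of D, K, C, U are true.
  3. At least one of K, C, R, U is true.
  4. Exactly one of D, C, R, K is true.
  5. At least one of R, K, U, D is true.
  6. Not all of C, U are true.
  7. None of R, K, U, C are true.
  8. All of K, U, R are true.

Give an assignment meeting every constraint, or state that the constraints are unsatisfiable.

Case R = True:
  Constraint (7) is violated (R=T) — contradiction.
Case R = False:
  Constraint (8) is violated (R=F) — contradiction.
Both cases fail — unsatisfiable.

The formula is unsatisfiable.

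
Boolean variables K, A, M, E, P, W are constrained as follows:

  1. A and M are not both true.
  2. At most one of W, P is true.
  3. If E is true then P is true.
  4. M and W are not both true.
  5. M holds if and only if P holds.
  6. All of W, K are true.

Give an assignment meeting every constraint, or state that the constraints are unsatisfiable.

K = True; A = True; M = False; E = False; P = False; W = True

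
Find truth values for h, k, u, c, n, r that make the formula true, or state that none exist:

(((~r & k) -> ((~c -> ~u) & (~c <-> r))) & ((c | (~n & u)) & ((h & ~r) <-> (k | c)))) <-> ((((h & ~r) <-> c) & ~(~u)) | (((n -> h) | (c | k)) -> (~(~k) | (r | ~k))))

h = True; k = True; u = False; c = True; n = True; r = False

  (((~r & k) -> ((~c -> ~u) & (~c <-> r))) & ((c | (~n & u)) & ((h & ~r) <-> (k | c)))) <-> ((((h & ~r) <-> c) & ~(~u)) | (((n -> h) | (c | k)) -> (~(~k) | (r | ~k)))) = True
    ((~r & k) -> ((~c -> ~u) & (~c <-> r))) & ((c | (~n & u)) & ((h & ~r) <-> (k | c))) = True
      (~r & k) -> ((~c -> ~u) & (~c <-> r)) = True
        ~r & k = True
          ~r = True
        (~c -> ~u) & (~c <-> r) = True
          ~c -> ~u = True
            ~c = False
            ~u = True
          ~c <-> r = True
            ~c = False
      (c | (~n & u)) & ((h & ~r) <-> (k | c)) = True
        c | (~n & u) = True
          ~n & u = False
            ~n = False
        (h & ~r) <-> (k | c) = True
          h & ~r = True
            ~r = True
          k | c = True
    (((h & ~r) <-> c) & ~(~u)) | (((n -> h) | (c | k)) -> (~(~k) | (r | ~k))) = True
      ((h & ~r) <-> c) & ~(~u) = False
        (h & ~r) <-> c = True
          h & ~r = True
            ~r = True
        ~(~u) = False
          ~u = True
      ((n -> h) | (c | k)) -> (~(~k) | (r | ~k)) = True
        (n -> h) | (c | k) = True
          n -> h = True
          c | k = True
        ~(~k) | (r | ~k) = True
          ~(~k) = True
            ~k = False
          r | ~k = False
            ~k = False
The formula evaluates to True.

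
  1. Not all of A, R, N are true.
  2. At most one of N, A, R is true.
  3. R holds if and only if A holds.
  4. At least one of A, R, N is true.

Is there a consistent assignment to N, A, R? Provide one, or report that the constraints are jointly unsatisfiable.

N: True; A: False; R: False

  (1) {A, R, N}: 1/3 true — not all ✓
  (2) {N, A, R}: 1 true — at most one ✓
  (3) R=F, A=F — same ✓
  (4) {A, R, N}: 1 true — at least one ✓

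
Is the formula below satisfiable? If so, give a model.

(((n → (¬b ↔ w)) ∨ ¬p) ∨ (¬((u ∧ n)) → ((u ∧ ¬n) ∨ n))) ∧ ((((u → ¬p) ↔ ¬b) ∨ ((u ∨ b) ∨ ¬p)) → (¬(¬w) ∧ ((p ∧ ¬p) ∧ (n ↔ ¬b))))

The formula is unsatisfiable.

The conjunct (((u → ¬p) ↔ ¬b) ∨ ((u ∨ b) ∨ ¬p)) → (¬(¬w) ∧ ((p ∧ ¬p) ∧ (n ↔ ¬b))) is unsatisfiable on its own:
  p = True: simplifies to ¬(((¬u ↔ ¬b) ∨ (u ∨ b))).
    u = True: this becomes ¬((b ∨ True)) = False.
    u = False: simplifies to ¬((¬b ∨ b)).
      b = True: this becomes ¬((False ∨ True)) = False.
      b = False: this becomes ¬((True ∨ False)) = False.
  p = False: this becomes (¬b ∨ True) → (¬(¬w) ∧ False) = False.
So the whole conjunction is unsatisfiable.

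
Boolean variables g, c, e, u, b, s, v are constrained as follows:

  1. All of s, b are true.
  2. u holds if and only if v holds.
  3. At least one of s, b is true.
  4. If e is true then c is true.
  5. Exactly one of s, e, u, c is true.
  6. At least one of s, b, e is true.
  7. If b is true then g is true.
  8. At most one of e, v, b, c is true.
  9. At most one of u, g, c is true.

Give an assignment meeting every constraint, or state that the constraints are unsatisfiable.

g = True, c = False, e = False, u = False, b = True, s = True, v = False

  (1) {s, b}: all 2 true ✓
  (2) u=F, v=F — same ✓
  (3) {s, b}: 2 true — at least one ✓
  (4) e=F ⇒ c: vacuous ✓
  (5) {s, e, u, c}: 1 true — exactly one ✓
  (6) {s, b, e}: 2 true — at least one ✓
  (7) b=T ⇒ g: T ✓
  (8) {e, v, b, c}: 1 true — at most one ✓
  (9) {u, g, c}: 1 true — at most one ✓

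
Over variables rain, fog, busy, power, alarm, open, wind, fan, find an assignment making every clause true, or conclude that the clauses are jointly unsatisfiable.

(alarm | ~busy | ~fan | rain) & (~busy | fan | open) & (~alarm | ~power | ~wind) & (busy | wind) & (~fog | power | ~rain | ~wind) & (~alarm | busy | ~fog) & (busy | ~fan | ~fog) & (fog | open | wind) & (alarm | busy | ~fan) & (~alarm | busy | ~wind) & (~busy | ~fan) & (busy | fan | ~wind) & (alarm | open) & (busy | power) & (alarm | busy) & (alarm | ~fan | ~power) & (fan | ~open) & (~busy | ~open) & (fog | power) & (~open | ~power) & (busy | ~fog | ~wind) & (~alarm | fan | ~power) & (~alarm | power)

The formula is unsatisfiable.

Case busy = True:
  (~busy | ~fan) forces fan = False.
  (~busy | fan | open) forces open = True.
  Clause (fan | ~open) is falsified — contradiction.
Case busy = False:
  (busy | wind) forces wind = True.
  (~alarm | busy | ~wind) forces alarm = False.
  Clause (alarm | busy) is falsified — contradiction.
Both cases fail, so the formula is unsatisfiable.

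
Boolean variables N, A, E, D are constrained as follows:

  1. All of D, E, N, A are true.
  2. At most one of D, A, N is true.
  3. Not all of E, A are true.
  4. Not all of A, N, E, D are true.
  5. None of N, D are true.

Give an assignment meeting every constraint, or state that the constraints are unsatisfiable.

UNSATISFIABLE

Case N = True:
  Constraint (5) is violated (N=T) — contradiction.
Case N = False:
  Constraint (1) is violated (N=F) — contradiction.
Both cases fail — unsatisfiable.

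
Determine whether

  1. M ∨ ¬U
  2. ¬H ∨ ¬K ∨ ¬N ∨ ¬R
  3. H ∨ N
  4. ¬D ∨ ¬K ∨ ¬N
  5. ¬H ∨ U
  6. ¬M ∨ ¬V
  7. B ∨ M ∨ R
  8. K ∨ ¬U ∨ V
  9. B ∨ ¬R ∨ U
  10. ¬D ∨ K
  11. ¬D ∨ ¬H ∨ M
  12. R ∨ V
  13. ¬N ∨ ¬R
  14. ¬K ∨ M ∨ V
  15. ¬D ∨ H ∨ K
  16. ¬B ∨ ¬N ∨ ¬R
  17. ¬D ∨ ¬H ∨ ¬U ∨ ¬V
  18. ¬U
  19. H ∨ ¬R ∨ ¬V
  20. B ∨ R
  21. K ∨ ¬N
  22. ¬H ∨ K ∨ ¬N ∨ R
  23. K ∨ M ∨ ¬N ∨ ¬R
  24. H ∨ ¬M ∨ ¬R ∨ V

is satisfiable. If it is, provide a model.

Unit clause (¬U) forces U = False.
In (¬H ∨ U) only ¬H is left, so H = False.
In (H ∨ N) only N is left, so N = True.
In (¬N ∨ ¬R) only ¬R is left, so R = False.
In (B ∨ R) only B is left, so B = True.
In (K ∨ ¬N) only K is left, so K = True.
In (¬D ∨ ¬K ∨ ¬N) only ¬D is left, so D = False.
In (R ∨ V) only V is left, so V = True.
In (¬M ∨ ¬V) only ¬M is left, so M = False.
All clauses satisfied.

R = False, H = False, M = False, K = True, V = True, N = True, U = False, D = False, B = True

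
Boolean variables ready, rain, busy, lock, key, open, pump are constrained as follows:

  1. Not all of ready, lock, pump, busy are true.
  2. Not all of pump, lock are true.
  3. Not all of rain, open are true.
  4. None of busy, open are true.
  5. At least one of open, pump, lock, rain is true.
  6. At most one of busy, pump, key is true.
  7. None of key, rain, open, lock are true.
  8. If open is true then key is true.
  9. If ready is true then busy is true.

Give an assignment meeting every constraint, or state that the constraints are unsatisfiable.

ready: False, rain: False, busy: False, lock: False, key: False, open: False, pump: True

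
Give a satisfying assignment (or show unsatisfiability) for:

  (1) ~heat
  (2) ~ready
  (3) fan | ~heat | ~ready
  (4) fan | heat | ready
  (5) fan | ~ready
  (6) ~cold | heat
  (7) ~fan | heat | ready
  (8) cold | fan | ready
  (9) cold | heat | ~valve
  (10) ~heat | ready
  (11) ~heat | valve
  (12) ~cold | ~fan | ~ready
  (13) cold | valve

Case ready = True:
  Clause (~ready) is falsified — contradiction.
Case ready = False:
  (~heat) forces heat = False.
  (fan | heat | ready) forces fan = True.
  Clause (~fan | heat | ready) is falsified — contradiction.
Both cases fail, so the formula is unsatisfiable.

Unsatisfiable — no assignment works.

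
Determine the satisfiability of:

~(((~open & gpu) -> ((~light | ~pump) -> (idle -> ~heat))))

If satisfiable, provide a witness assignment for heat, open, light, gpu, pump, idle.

heat: True, open: False, light: False, gpu: True, pump: False, idle: True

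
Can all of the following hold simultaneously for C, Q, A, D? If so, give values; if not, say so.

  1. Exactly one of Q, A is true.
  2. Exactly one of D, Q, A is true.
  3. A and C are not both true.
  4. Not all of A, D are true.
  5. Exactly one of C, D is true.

C=T, Q=T, A=F, D=F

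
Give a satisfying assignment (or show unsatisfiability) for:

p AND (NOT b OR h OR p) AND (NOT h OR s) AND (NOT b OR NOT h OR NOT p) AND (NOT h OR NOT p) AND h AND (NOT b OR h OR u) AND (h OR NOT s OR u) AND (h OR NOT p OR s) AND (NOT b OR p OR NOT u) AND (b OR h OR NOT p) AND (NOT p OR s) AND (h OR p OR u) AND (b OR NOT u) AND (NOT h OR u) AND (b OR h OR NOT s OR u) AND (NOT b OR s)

The formula is unsatisfiable.

Case h = True:
  (p) forces p = True.
  Clause (NOT h OR NOT p) is falsified — contradiction.
Case h = False:
  Clause (h) is falsified — contradiction.
Both cases fail, so the formula is unsatisfiable.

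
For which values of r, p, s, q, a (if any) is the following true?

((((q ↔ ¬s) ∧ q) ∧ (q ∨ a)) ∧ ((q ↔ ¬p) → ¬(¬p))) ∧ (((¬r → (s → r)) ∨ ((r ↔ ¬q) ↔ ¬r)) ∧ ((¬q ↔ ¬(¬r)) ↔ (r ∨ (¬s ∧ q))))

r = False, p = True, s = False, q = True, a = False

  (((q ↔ ¬s) ∧ q) ∧ (q ∨ a)) ∧ ((q ↔ ¬p) → ¬(¬p)) = True
    ((q ↔ ¬s) ∧ q) ∧ (q ∨ a) = True
      (q ↔ ¬s) ∧ q = True
        q ↔ ¬s = True
          ¬s = True
      q ∨ a = True
    (q ↔ ¬p) → ¬(¬p) = True
      q ↔ ¬p = False
        ¬p = False
      ¬(¬p) = True
        ¬p = False
  ((¬r → (s → r)) ∨ ((r ↔ ¬q) ↔ ¬r)) ∧ ((¬q ↔ ¬(¬r)) ↔ (r ∨ (¬s ∧ q))) = True
    (¬r → (s → r)) ∨ ((r ↔ ¬q) ↔ ¬r) = True
      ¬r → (s → r) = True
        ¬r = True
        s → r = True
      (r ↔ ¬q) ↔ ¬r = True
        r ↔ ¬q = True
          ¬q = False
        ¬r = True
    (¬q ↔ ¬(¬r)) ↔ (r ∨ (¬s ∧ q)) = True
      ¬q ↔ ¬(¬r) = True
        ¬q = False
        ¬(¬r) = False
          ¬r = True
      r ∨ (¬s ∧ q) = True
        ¬s ∧ q = True
          ¬s = True
Both conjuncts True, so the formula holds.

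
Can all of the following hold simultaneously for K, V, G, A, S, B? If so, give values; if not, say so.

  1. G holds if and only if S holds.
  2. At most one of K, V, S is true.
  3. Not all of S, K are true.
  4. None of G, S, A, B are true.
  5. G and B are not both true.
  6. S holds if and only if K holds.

K: False, V: False, G: False, A: False, S: False, B: False

  (1) G=F, S=F — same ✓
  (2) {K, V, S}: 0 true — at most one ✓
  (3) {S, K}: 0/2 true — not all ✓
  (4) {G, S, A, B}: 0 true — none ✓
  (5) G=F, B=F — not both ✓
  (6) S=F, K=F — same ✓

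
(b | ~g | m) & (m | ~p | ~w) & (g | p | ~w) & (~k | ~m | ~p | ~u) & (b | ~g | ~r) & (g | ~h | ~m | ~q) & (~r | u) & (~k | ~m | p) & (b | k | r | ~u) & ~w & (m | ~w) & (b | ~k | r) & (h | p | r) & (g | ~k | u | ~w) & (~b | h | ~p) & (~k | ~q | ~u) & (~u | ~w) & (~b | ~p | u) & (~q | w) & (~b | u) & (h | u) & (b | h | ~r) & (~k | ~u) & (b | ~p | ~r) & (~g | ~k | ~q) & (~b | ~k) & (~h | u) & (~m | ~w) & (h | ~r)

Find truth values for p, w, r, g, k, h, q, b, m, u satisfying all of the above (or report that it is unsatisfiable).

p = False, w = False, r = True, g = True, k = False, h = True, q = False, b = True, m = False, u = True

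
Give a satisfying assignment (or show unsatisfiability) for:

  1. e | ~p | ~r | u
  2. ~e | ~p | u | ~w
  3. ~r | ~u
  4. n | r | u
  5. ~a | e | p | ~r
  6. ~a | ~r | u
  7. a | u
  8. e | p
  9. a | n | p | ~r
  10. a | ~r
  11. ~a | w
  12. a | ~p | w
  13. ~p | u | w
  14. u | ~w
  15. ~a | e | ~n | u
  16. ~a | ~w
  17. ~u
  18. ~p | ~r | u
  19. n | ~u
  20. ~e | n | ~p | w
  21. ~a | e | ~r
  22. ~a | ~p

Case a = True:
  (~a | w) forces w = True.
  Clause (~a | ~w) is falsified — contradiction.
Case a = False:
  (a | u) forces u = True.
  Clause (~u) is falsified — contradiction.
Both cases fail, so the formula is unsatisfiable.

The formula is unsatisfiable.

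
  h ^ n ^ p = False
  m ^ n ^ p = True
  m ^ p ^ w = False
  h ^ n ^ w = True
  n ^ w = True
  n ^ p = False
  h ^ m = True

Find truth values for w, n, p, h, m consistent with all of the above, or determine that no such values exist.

w: True, n: False, p: False, h: False, m: True

h ^ n ^ p = F ^ F ^ F = False ✓
m ^ n ^ p = T ^ F ^ F = True ✓
m ^ p ^ w = T ^ F ^ T = False ✓
h ^ n ^ w = F ^ F ^ T = True ✓
n ^ w = F ^ T = True ✓
n ^ p = F ^ F = False ✓
h ^ m = F ^ T = True ✓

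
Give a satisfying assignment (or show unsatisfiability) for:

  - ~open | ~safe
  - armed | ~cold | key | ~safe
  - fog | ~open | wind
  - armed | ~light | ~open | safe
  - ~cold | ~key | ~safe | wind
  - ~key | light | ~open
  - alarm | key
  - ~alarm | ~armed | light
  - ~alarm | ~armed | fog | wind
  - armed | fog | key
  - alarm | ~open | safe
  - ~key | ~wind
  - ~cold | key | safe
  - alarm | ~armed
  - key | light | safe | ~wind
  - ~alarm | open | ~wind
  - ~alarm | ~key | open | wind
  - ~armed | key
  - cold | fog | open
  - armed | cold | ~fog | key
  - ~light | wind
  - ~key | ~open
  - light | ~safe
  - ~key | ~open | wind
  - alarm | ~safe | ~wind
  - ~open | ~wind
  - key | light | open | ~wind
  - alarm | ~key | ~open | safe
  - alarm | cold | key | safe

Set alarm = False.
  then (alarm | key) forces key = True.
  then (~key | ~wind) forces wind = False.
  then (alarm | ~armed) forces armed = False.
  then (~light | wind) forces light = False.
  then (~key | ~open) forces open = False.
  then (light | ~safe) forces safe = False.
Set fog = False.
  then (cold | fog | open) forces cold = True.
All clauses satisfied.

alarm = False, safe = False, light = False, key = True, fog = False, wind = False, open = False, cold = True, armed = False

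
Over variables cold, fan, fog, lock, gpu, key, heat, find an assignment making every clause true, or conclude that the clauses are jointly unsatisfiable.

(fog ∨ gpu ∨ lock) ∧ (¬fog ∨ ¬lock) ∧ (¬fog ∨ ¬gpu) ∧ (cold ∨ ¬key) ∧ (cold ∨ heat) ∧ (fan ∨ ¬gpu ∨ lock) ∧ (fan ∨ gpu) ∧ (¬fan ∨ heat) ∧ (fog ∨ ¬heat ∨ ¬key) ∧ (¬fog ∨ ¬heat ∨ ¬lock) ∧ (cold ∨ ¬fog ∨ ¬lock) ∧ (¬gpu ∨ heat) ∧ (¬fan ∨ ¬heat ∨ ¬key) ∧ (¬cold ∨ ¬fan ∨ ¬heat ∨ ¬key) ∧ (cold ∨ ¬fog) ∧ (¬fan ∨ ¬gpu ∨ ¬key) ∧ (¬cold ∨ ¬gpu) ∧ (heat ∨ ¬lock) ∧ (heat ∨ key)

cold = False; fan = True; fog = False; lock = True; gpu = True; key = False; heat = True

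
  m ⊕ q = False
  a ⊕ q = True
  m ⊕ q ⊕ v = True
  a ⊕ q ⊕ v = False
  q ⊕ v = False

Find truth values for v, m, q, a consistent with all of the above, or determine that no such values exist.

v = True, m = True, q = True, a = False

m ⊕ q = T ⊕ T = False ✓
a ⊕ q = F ⊕ T = True ✓
m ⊕ q ⊕ v = T ⊕ T ⊕ T = True ✓
a ⊕ q ⊕ v = F ⊕ T ⊕ T = False ✓
q ⊕ v = T ⊕ T = False ✓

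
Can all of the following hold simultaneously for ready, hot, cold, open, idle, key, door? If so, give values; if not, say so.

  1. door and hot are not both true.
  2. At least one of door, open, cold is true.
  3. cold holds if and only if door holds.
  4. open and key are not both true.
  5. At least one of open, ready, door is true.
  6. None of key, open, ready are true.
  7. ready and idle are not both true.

ready = False; hot = False; cold = True; open = False; idle = True; key = False; door = True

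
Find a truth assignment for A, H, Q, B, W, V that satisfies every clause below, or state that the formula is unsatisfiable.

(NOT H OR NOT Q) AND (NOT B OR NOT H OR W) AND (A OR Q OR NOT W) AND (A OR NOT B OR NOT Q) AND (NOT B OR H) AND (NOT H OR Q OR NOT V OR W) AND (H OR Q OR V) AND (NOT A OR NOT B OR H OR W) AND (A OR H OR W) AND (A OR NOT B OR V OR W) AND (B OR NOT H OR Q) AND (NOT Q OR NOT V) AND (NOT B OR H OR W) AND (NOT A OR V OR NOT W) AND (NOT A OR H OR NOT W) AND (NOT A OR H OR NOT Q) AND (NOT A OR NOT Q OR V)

Set A = False.
Try H = True:
  (NOT H OR NOT Q) forces Q = False.
  (A OR Q OR NOT W) forces W = False.
  (NOT B OR NOT H OR W) forces B = False.
  clause (B OR NOT H OR Q) is falsified — backtrack.
So H = False.
  then (NOT B OR H) forces B = False.
  then (A OR H OR W) forces W = True.
  then (A OR Q OR NOT W) forces Q = True.
  then (NOT Q OR NOT V) forces V = False.
All clauses satisfied.

A: False, H: False, Q: True, B: False, W: True, V: False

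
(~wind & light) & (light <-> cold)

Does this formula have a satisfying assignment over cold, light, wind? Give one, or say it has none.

cold: True; light: True; wind: False

  ~wind & light = True
    ~wind = True
  light <-> cold = True
Both conjuncts True, so the formula holds.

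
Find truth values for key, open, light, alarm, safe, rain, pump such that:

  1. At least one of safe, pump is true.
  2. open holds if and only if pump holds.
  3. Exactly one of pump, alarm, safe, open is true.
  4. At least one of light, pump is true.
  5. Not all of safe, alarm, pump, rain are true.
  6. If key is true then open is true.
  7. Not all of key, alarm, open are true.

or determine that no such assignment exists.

key = False; open = False; light = True; alarm = False; safe = True; rain = False; pump = False

  (1) {safe, pump}: 1 true — at least one ✓
  (2) open=F, pump=F — same ✓
  (3) {pump, alarm, safe, open}: 1 true — exactly one ✓
  (4) {light, pump}: 1 true — at least one ✓
  (5) {safe, alarm, pump, rain}: 1/4 true — not all ✓
  (6) key=F ⇒ open: vacuous ✓
  (7) {key, alarm, open}: 0/3 true — not all ✓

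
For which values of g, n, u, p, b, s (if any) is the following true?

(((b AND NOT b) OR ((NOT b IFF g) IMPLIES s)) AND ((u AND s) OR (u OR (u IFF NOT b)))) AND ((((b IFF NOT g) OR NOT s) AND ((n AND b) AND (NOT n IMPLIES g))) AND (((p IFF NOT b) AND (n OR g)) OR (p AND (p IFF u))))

g = True, n = True, u = True, p = True, b = True, s = False

  ((b AND NOT b) OR ((NOT b IFF g) IMPLIES s)) AND ((u AND s) OR (u OR (u IFF NOT b))) = True
    (b AND NOT b) OR ((NOT b IFF g) IMPLIES s) = True
      b AND NOT b = False
        NOT b = False
      (NOT b IFF g) IMPLIES s = True
        NOT b IFF g = False
          NOT b = False
    (u AND s) OR (u OR (u IFF NOT b)) = True
      u AND s = False
      u OR (u IFF NOT b) = True
        u IFF NOT b = False
          NOT b = False
  (((b IFF NOT g) OR NOT s) AND ((n AND b) AND (NOT n IMPLIES g))) AND (((p IFF NOT b) AND (n OR g)) OR (p AND (p IFF u))) = True
    ((b IFF NOT g) OR NOT s) AND ((n AND b) AND (NOT n IMPLIES g)) = True
      (b IFF NOT g) OR NOT s = True
        b IFF NOT g = False
          NOT g = False
        NOT s = True
      (n AND b) AND (NOT n IMPLIES g) = True
        n AND b = True
        NOT n IMPLIES g = True
          NOT n = False
    ((p IFF NOT b) AND (n OR g)) OR (p AND (p IFF u)) = True
      (p IFF NOT b) AND (n OR g) = False
        p IFF NOT b = False
          NOT b = False
        n OR g = True
      p AND (p IFF u) = True
        p IFF u = True
Both conjuncts True, so the formula holds.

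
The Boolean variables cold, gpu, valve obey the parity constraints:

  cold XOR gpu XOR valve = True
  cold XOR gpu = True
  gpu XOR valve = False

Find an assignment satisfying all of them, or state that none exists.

cold = True, gpu = False, valve = False

cold XOR gpu XOR valve = T XOR F XOR F = True ✓
cold XOR gpu = T XOR F = True ✓
gpu XOR valve = F XOR F = False ✓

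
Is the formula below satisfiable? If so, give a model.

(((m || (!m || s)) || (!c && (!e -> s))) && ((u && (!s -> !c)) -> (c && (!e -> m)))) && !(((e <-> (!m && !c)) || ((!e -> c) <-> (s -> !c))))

c = True, e = True, u = False, s = True, m = False

  ((m || (!m || s)) || (!c && (!e -> s))) && ((u && (!s -> !c)) -> (c && (!e -> m))) = True
    (m || (!m || s)) || (!c && (!e -> s)) = True
      m || (!m || s) = True
        !m || s = True
          !m = True
      !c && (!e -> s) = False
        !c = False
        !e -> s = True
          !e = False
    (u && (!s -> !c)) -> (c && (!e -> m)) = True
      u && (!s -> !c) = False
        !s -> !c = True
          !s = False
          !c = False
      c && (!e -> m) = True
        !e -> m = True
          !e = False
  !(((e <-> (!m && !c)) || ((!e -> c) <-> (s -> !c)))) = True
    (e <-> (!m && !c)) || ((!e -> c) <-> (s -> !c)) = False
      e <-> (!m && !c) = False
        !m && !c = False
          !m = True
          !c = False
      (!e -> c) <-> (s -> !c) = False
        !e -> c = True
          !e = False
        s -> !c = False
          !c = False
Both conjuncts True, so the formula holds.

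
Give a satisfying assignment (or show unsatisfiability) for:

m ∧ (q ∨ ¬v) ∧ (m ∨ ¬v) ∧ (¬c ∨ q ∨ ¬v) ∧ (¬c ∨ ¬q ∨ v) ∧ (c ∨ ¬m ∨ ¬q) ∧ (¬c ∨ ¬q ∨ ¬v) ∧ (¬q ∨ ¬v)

Unit clause (m) forces m = True.
Set c = True.
Try q = True:
  (¬c ∨ ¬q ∨ v) forces v = True.
  clause (¬c ∨ ¬q ∨ ¬v) is falsified — backtrack.
So q = False.
  then (q ∨ ¬v) forces v = False.
All clauses satisfied.

m: True, c: True, q: False, v: False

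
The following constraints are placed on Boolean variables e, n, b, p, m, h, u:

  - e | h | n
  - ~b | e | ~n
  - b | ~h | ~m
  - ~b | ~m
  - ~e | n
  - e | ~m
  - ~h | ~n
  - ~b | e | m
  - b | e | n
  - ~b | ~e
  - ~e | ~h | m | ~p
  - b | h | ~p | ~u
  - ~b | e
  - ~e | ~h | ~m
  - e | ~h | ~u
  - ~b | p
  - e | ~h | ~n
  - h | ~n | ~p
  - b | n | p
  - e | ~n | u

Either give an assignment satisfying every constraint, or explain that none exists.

Set e = True.
  then (~e | n) forces n = True.
  then (~h | ~n) forces h = False.
  then (~b | ~e) forces b = False.
  then (h | ~n | ~p) forces p = False.
Set m = True.
Set u = False.
All clauses satisfied.

e = True; n = True; b = False; p = False; m = True; h = False; u = False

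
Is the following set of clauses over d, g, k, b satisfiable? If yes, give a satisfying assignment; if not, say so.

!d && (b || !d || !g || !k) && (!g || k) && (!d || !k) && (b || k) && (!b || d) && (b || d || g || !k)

d = False; g = True; k = True; b = False

Unit clause (!d) forces d = False.
In (!b || d) only !b is left, so b = False.
In (b || k) only k is left, so k = True.
In (b || d || g || !k) only g is left, so g = True.
Check each clause:
  (!d): !d holds.
  (b || !d || !g || !k): !d holds.
  (!g || k): k holds.
  (!d || !k): !d holds.
  (b || k): k holds.
  (!b || d): !b holds.
  (b || d || g || !k): g holds.
All clauses satisfied.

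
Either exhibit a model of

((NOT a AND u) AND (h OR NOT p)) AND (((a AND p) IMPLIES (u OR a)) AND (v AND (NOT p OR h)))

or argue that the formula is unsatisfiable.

h = True, u = True, p = True, v = True, a = False

  (NOT a AND u) AND (h OR NOT p) = True
    NOT a AND u = True
      NOT a = True
    h OR NOT p = True
      NOT p = False
  ((a AND p) IMPLIES (u OR a)) AND (v AND (NOT p OR h)) = True
    (a AND p) IMPLIES (u OR a) = True
      a AND p = False
      u OR a = True
    v AND (NOT p OR h) = True
      NOT p OR h = True
        NOT p = False
Both conjuncts True, so the formula holds.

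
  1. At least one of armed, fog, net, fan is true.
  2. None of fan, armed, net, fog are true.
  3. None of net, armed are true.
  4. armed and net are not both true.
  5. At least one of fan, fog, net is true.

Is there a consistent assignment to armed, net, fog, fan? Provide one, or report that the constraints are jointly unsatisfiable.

Unsatisfiable — no assignment works.

Case armed = True:
  Constraint (2) is violated (armed=T) — contradiction.
Case armed = False:
  (2) forces fan = False.
  (2) forces net = False.
  (1) with armed=F, net=F, fan=F forces fog = True.
  Constraint (2) is violated (fog=T) — contradiction.
Both cases fail — unsatisfiable.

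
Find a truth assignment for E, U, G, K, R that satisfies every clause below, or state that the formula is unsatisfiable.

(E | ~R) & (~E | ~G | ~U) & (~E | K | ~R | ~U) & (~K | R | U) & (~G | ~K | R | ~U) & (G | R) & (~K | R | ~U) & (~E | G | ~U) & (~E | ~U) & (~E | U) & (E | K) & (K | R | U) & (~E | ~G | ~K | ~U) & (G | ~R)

No satisfying assignment exists.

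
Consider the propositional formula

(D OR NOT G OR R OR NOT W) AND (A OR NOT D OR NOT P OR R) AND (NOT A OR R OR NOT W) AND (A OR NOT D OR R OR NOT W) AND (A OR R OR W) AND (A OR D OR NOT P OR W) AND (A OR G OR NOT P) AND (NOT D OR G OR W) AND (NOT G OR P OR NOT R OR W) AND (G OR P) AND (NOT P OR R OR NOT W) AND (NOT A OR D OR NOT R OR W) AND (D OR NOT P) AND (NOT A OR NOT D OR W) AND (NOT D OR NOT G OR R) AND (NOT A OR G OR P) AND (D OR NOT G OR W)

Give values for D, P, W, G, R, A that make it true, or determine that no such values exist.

D: True; P: False; W: True; G: True; R: True; A: False

Set D = True.
Set P = False.
  then (G OR P) forces G = True.
  then (NOT D OR NOT G OR R) forces R = True.
  then (NOT G OR P OR NOT R OR W) forces W = True.
Set A = False.
All clauses satisfied.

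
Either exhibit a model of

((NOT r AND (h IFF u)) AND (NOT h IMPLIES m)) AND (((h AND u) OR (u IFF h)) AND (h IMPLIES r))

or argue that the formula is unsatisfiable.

h=F, r=F, u=F, m=T

  (NOT r AND (h IFF u)) AND (NOT h IMPLIES m) = True
    NOT r AND (h IFF u) = True
      NOT r = True
      h IFF u = True
    NOT h IMPLIES m = True
      NOT h = True
  ((h AND u) OR (u IFF h)) AND (h IMPLIES r) = True
    (h AND u) OR (u IFF h) = True
      h AND u = False
      u IFF h = True
    h IMPLIES r = True
Both conjuncts True, so the formula holds.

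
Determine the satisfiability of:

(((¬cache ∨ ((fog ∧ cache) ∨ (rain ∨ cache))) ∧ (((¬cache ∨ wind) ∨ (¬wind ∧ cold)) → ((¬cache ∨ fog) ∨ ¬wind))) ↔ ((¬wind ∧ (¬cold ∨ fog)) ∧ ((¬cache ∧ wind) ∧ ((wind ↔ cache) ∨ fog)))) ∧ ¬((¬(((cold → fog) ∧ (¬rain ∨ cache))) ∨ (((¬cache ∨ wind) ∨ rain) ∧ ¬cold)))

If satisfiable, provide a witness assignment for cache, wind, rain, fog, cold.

UNSATISFIABLE

Case cache = True: the formula simplifies to ¬(((wind ∨ (¬wind ∧ cold)) → (fog ∨ ¬wind))) ∧ ¬((¬((cold → fog)) ∨ ((wind ∨ rain) ∧ ¬cold))).
  wind = True: simplifies to ¬fog ∧ ¬((¬((cold → fog)) ∨ ¬cold)).
    cold = True: simplifies to ¬fog ∧ ¬(¬fog).
      fog = True: the conjunct ¬fog is False.
      fog = False: the conjunct ¬(¬fog) becomes ¬(¬False) = False.
    cold = False: the conjunct ¬((¬((cold → fog)) ∨ ¬cold)) becomes ¬((False ∨ True)) = False.
  wind = False: the conjunct ¬(((wind ∨ (¬wind ∧ cold)) → (fog ∨ ¬wind))) becomes ¬((cold → True)) = False.
Case cache = False: the formula simplifies to ((¬wind ∧ (¬cold ∨ fog)) ∧ (wind ∧ (¬wind ∨ fog))) ∧ ¬((¬(((cold → fog) ∧ ¬rain)) ∨ ¬cold)).
  wind = True: the conjunct ¬wind is False.
  wind = False: the conjunct wind is False.
Both cases fail — unsatisfiable.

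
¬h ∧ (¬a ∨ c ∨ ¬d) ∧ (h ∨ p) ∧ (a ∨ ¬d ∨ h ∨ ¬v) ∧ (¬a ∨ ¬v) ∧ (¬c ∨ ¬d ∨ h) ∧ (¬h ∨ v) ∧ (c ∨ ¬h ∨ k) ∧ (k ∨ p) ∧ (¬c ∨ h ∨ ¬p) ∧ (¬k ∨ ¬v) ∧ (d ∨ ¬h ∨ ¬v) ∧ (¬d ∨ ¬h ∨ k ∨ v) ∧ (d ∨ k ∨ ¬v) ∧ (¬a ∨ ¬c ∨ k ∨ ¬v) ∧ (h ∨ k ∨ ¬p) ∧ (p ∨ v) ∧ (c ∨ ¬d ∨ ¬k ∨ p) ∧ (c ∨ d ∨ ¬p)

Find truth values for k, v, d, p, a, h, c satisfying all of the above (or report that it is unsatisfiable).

Unit clause (¬h) forces h = False.
In (h ∨ p) only p is left, so p = True.
In (¬c ∨ h ∨ ¬p) only ¬c is left, so c = False.
In (h ∨ k ∨ ¬p) only k is left, so k = True.
In (c ∨ d ∨ ¬p) only d is left, so d = True.
In (¬a ∨ c ∨ ¬d) only ¬a is left, so a = False.
In (a ∨ ¬d ∨ h ∨ ¬v) only ¬v is left, so v = False.
All clauses satisfied.

k = True; v = False; d = True; p = True; a = False; h = False; c = False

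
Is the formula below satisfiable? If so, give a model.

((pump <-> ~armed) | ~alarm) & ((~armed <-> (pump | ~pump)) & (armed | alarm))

pump=T, armed=F, alarm=T

  (pump <-> ~armed) | ~alarm = True
    pump <-> ~armed = True
      ~armed = True
    ~alarm = False
  (~armed <-> (pump | ~pump)) & (armed | alarm) = True
    ~armed <-> (pump | ~pump) = True
      ~armed = True
      pump | ~pump = True
        ~pump = False
    armed | alarm = True
Both conjuncts True, so the formula holds.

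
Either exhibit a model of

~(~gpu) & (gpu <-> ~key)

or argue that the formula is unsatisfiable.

key = False, gpu = True

  ~(~gpu) = True
    ~gpu = False
  gpu <-> ~key = True
    ~key = True
Both conjuncts True, so the formula holds.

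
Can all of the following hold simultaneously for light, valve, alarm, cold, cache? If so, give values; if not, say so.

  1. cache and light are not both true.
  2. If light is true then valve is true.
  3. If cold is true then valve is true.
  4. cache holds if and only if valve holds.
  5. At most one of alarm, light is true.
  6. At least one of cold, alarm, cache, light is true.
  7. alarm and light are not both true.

light: False, valve: True, alarm: False, cold: False, cache: True

  (1) cache=T, light=F — not both ✓
  (2) light=F ⇒ valve: vacuous ✓
  (3) cold=F ⇒ valve: vacuous ✓
  (4) cache=T, valve=T — same ✓
  (5) {alarm, light}: 0 true — at most one ✓
  (6) {cold, alarm, cache, light}: 1 true — at least one ✓
  (7) alarm=F, light=F — not both ✓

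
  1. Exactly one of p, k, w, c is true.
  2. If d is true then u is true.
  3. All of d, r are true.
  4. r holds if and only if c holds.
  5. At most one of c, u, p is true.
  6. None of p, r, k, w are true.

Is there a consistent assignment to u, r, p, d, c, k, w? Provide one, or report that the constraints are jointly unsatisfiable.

Case r = True:
  Constraint (6) is violated (r=T) — contradiction.
Case r = False:
  Constraint (3) is violated (r=F) — contradiction.
Both cases fail — unsatisfiable.

Unsatisfiable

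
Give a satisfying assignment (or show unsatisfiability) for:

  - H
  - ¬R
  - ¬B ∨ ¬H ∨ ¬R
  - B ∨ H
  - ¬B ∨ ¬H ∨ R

Unit clause (H) forces H = True.
Unit clause (¬R) forces R = False.
In (¬B ∨ ¬H ∨ R) only ¬B is left, so B = False.
All clauses satisfied.

H: True, R: False, B: False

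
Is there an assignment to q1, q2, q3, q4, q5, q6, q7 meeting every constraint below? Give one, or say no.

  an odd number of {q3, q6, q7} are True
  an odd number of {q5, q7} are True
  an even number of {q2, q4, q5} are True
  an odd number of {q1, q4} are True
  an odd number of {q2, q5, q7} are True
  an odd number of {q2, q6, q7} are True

q1=F; q2=F; q3=F; q4=T; q5=T; q6=T; q7=F

{q3, q6, q7}: 1 true → odd ✓
{q5, q7}: 1 true → odd ✓
{q2, q4, q5}: 2 true → even ✓
{q1, q4}: 1 true → odd ✓
{q2, q5, q7}: 1 true → odd ✓
{q2, q6, q7}: 1 true → odd ✓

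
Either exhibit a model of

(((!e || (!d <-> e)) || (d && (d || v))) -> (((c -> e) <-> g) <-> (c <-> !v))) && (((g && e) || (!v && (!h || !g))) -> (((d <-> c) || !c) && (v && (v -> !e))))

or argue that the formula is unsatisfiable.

c=T, g=T, h=F, v=T, d=T, e=F

  ((!e || (!d <-> e)) || (d && (d || v))) -> (((c -> e) <-> g) <-> (c <-> !v)) = True
    (!e || (!d <-> e)) || (d && (d || v)) = True
      !e || (!d <-> e) = True
        !e = True
        !d <-> e = True
          !d = False
      d && (d || v) = True
        d || v = True
    ((c -> e) <-> g) <-> (c <-> !v) = True
      (c -> e) <-> g = False
        c -> e = False
      c <-> !v = False
        !v = False
  ((g && e) || (!v && (!h || !g))) -> (((d <-> c) || !c) && (v && (v -> !e))) = True
    (g && e) || (!v && (!h || !g)) = False
      g && e = False
      !v && (!h || !g) = False
        !v = False
        !h || !g = True
          !h = True
          !g = False
    ((d <-> c) || !c) && (v && (v -> !e)) = True
      (d <-> c) || !c = True
        d <-> c = True
        !c = False
      v && (v -> !e) = True
        v -> !e = True
          !e = True
Both conjuncts True, so the formula holds.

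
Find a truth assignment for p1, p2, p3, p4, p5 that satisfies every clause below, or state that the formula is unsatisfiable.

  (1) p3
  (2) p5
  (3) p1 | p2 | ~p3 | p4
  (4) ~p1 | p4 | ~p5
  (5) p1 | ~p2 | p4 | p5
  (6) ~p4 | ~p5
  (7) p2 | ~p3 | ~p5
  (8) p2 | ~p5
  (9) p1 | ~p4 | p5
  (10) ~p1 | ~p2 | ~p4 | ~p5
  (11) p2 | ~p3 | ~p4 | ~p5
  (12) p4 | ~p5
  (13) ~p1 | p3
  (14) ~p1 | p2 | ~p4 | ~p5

Unsatisfiable — no assignment works.

Case p3 = True:
  (p5) forces p5 = True.
  (~p4 | ~p5) forces p4 = False.
  Clause (p4 | ~p5) is falsified — contradiction.
Case p3 = False:
  Clause (p3) is falsified — contradiction.
Both cases fail, so the formula is unsatisfiable.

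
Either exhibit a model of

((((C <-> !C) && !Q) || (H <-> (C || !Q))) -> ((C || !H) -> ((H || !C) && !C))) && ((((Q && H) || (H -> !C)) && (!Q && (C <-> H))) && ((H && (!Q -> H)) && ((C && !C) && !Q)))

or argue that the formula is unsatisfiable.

No satisfying assignment exists.

Case C = True: the conjunct !C is False.
Case C = False: the conjunct C is False.
Both cases fail — unsatisfiable.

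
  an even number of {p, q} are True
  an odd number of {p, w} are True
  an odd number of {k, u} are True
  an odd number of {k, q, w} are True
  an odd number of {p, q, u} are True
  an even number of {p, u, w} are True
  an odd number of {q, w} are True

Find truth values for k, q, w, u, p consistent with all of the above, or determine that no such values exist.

k: False; q: False; w: True; u: True; p: False

{p, q}: 0 true → even ✓
{p, w}: 1 true → odd ✓
{k, u}: 1 true → odd ✓
{k, q, w}: 1 true → odd ✓
{p, q, u}: 1 true → odd ✓
{p, u, w}: 2 true → even ✓
{q, w}: 1 true → odd ✓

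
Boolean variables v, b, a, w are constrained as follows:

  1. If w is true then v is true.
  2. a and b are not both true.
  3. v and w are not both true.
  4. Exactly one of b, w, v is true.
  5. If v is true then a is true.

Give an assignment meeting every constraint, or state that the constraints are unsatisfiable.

v=T, b=F, a=T, w=F

  (1) w=F ⇒ v: vacuous ✓
  (2) a=T, b=F — not both ✓
  (3) v=T, w=F — not both ✓
  (4) {b, w, v}: 1 true — exactly one ✓
  (5) v=T ⇒ a: T ✓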